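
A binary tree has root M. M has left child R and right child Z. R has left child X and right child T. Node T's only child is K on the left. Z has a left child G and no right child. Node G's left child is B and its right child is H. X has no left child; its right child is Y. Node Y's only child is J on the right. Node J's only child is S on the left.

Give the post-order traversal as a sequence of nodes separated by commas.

S, J, Y, X, K, T, R, B, H, G, Z, M

Post-order visits the left subtree, then the right subtree, then the node.
At M: go left to R.
  At R: go left to X.
    At X: no left child.
    At X: go right to Y.
      At Y: no left child.
      At Y: go right to J.
        At J: go left to S.
          S is a leaf — visit S.
        At J: no right child.
        Visit J.
      Visit Y.
    Visit X.
  At R: go right to T.
    At T: go left to K.
      K is a leaf — visit K.
    At T: no right child.
    Visit T.
  Visit R.
At M: go right to Z.
  At Z: go left to G.
    At G: go left to B.
      B is a leaf — visit B.
    At G: go right to H.
      H is a leaf — visit H.
    Visit G.
  At Z: no right child.
  Visit Z.
Visit M.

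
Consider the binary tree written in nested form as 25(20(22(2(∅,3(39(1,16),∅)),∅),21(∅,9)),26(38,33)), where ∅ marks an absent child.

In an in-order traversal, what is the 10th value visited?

25

In-order visits the left subtree, then the node, then the right subtree.
At 25: go left to 20.
  At 20: go left to 22.
    At 22: go left to 2.
      At 2: no left child.
      Visit 2.
      At 2: go right to 3.
        At 3: go left to 39.
          At 39: go left to 1.
            1 is a leaf — visit 1.
          Visit 39.
          At 39: go right to 16.
            16 is a leaf — visit 16.
        Visit 3.
        At 3: no right child.
    Visit 22.
    At 22: no right child.
  Visit 20.
  At 20: go right to 21.
    At 21: no left child.
    Visit 21.
    At 21: go right to 9.
      9 is a leaf — visit 9.
Visit 25.
At 25: go right to 26.
  At 26: go left to 38.
    38 is a leaf — visit 38.
  Visit 26.
  At 26: go right to 33.
    33 is a leaf — visit 33.
Full in-order sequence: 2, 1, 39, 16, 3, 22, 20, 21, 9, 25, 38, 26, 33.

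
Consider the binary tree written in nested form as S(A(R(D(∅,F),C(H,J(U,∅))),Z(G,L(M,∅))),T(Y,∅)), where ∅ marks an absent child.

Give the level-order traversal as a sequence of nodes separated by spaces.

Level-order visits nodes level by level from the root, left to right within each level.
Level 0: S
Level 1: A, T
Level 2: R, Z, Y
Level 3: D, C, G, L
Level 4: F, H, J, M
Level 5: U

S A T R Z Y D C G L F H J M U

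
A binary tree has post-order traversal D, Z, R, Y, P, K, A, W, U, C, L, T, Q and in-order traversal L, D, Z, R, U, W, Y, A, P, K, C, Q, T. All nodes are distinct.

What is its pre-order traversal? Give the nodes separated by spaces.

The last element of post-order is the root; it splits in-order into left and right subtrees.
Root Q: left subtree has 11 nodes {L, D, Z, R, U, W, Y, A, P, K, C}, right has 1 {T}.
  Root L: left subtree has 0 nodes { }, right has 10 {D, Z, R, U, W, Y, A, P, K, C}.
    Root C: left subtree has 9 nodes {D, Z, R, U, W, Y, A, P, K}, right has 0 { }.
      Root U: left subtree has 3 nodes {D, Z, R}, right has 5 {W, Y, A, P, K}.
        Root R: left subtree has 2 nodes {D, Z}, right has 0 { }.
          Root Z: left subtree has 1 node {D}, right has 0 { }.
        Root W: left subtree has 0 nodes { }, right has 4 {Y, A, P, K}.
          Root A: left subtree has 1 node {Y}, right has 2 {P, K}.
            Root K: left subtree has 1 node {P}, right has 0 { }.

Q L C U R Z D W A Y K P T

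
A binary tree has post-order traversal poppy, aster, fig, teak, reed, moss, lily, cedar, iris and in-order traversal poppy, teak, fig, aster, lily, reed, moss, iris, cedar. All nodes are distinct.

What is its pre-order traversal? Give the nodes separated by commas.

The last element of post-order is the root; it splits in-order into left and right subtrees.
Root iris: left subtree has 7 nodes {poppy, teak, fig, aster, lily, reed, moss}, right has 1 {cedar}.
  Root lily: left subtree has 4 nodes {poppy, teak, fig, aster}, right has 2 {reed, moss}.
    Root teak: left subtree has 1 node {poppy}, right has 2 {fig, aster}.
      Root fig: left subtree has 0 nodes { }, right has 1 {aster}.
    Root moss: left subtree has 1 node {reed}, right has 0 { }.

iris, lily, teak, poppy, fig, aster, moss, reed, cedar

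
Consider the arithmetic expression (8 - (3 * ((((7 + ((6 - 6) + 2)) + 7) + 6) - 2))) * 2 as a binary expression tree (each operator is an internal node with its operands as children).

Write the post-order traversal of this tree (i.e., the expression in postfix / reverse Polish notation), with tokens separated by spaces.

Post-order on an expression tree gives postfix notation: for each operator, emit left operand, right operand, then the operator.

8 3 7 6 6 - 2 + + 7 + 6 + 2 - * - 2 *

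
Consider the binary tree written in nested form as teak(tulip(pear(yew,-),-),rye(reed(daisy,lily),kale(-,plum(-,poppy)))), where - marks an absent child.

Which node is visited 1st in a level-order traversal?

Level-order visits nodes level by level from the root, left to right within each level.
Level 0: teak
Level 1: tulip, rye
Level 2: pear, reed, kale
Level 3: yew, daisy, lily, plum
Level 4: poppy
Full level-order sequence: teak, tulip, rye, pear, reed, kale, yew, daisy, lily, plum, poppy.

teak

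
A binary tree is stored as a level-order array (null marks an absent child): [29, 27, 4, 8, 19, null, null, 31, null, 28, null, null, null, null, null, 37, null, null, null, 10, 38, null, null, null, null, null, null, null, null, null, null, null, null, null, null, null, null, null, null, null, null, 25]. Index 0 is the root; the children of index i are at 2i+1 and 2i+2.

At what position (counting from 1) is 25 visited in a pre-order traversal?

10

Pre-order visits the node, then its left subtree, then its right subtree.
Visit 29.
At 29: go left to 27.
  Visit 27.
  At 27: go left to 8.
    Visit 8.
    At 8: go left to 31.
      Visit 31.
      At 31: go left to 37.
        37 is a leaf — visit 37.
      At 31: no right child.
    At 8: no right child.
  At 27: go right to 19.
    Visit 19.
    At 19: go left to 28.
      Visit 28.
      At 28: go left to 10.
        10 is a leaf — visit 10.
      At 28: go right to 38.
        Visit 38.
        At 38: go left to 25.
          25 is a leaf — visit 25.
        At 38: no right child.
    At 19: no right child.
At 29: go right to 4.
  4 is a leaf — visit 4.
Full pre-order sequence: 29, 27, 8, 31, 37, 19, 28, 10, 38, 25, 4.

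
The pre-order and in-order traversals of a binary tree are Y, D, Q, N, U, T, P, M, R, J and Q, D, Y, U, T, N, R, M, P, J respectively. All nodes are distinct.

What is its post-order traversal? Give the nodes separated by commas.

The first element of pre-order is the root; it splits in-order into left and right subtrees.
Root Y: left subtree has 2 nodes {Q, D}, right has 7 {U, T, N, R, M, P, J}.
  Root D: left subtree has 1 node {Q}, right has 0 { }.
  Root N: left subtree has 2 nodes {U, T}, right has 4 {R, M, P, J}.
    Root U: left subtree has 0 nodes { }, right has 1 {T}.
    Root P: left subtree has 2 nodes {R, M}, right has 1 {J}.
      Root M: left subtree has 1 node {R}, right has 0 { }.

Q, D, T, U, R, M, J, P, N, Y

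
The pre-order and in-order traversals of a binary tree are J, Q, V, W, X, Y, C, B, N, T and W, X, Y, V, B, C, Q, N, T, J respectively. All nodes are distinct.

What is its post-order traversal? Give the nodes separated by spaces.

Y X W B C V T N Q J

The first element of pre-order is the root; it splits in-order into left and right subtrees.
Root J: left subtree has 9 nodes {W, X, Y, V, B, C, Q, N, T}, right has 0 { }.
  Root Q: left subtree has 6 nodes {W, X, Y, V, B, C}, right has 2 {N, T}.
    Root V: left subtree has 3 nodes {W, X, Y}, right has 2 {B, C}.
      Root W: left subtree has 0 nodes { }, right has 2 {X, Y}.
        Root X: left subtree has 0 nodes { }, right has 1 {Y}.
      Root C: left subtree has 1 node {B}, right has 0 { }.
    Root N: left subtree has 0 nodes { }, right has 1 {T}.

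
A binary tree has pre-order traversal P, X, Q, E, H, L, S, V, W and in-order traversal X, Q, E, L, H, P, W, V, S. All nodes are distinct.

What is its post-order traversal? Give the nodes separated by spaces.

The first element of pre-order is the root; it splits in-order into left and right subtrees.
Root P: left subtree has 5 nodes {X, Q, E, L, H}, right has 3 {W, V, S}.
  Root X: left subtree has 0 nodes { }, right has 4 {Q, E, L, H}.
    Root Q: left subtree has 0 nodes { }, right has 3 {E, L, H}.
      Root E: left subtree has 0 nodes { }, right has 2 {L, H}.
        Root H: left subtree has 1 node {L}, right has 0 { }.
  Root S: left subtree has 2 nodes {W, V}, right has 0 { }.
    Root V: left subtree has 1 node {W}, right has 0 { }.

L H E Q X W V S P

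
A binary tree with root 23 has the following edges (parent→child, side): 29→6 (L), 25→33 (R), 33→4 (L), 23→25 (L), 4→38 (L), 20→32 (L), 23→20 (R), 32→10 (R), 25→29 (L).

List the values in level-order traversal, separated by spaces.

23 25 20 29 33 32 6 4 10 38

Level-order visits nodes level by level from the root, left to right within each level.
Level 0: 23
Level 1: 25, 20
Level 2: 29, 33, 32
Level 3: 6, 4, 10
Level 4: 38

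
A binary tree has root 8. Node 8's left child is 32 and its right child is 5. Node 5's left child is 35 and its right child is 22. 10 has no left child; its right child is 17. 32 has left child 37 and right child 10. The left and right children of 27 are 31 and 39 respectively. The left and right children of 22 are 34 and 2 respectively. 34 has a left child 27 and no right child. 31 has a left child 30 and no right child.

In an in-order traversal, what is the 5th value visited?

In-order visits the left subtree, then the node, then the right subtree.
At 8: go left to 32.
  At 32: go left to 37.
    37 is a leaf — visit 37.
  Visit 32.
  At 32: go right to 10.
    At 10: no left child.
    Visit 10.
    At 10: go right to 17.
      17 is a leaf — visit 17.
Visit 8.
At 8: go right to 5.
  At 5: go left to 35.
    35 is a leaf — visit 35.
  Visit 5.
  At 5: go right to 22.
    At 22: go left to 34.
      At 34: go left to 27.
        At 27: go left to 31.
          At 31: go left to 30.
            30 is a leaf — visit 30.
          Visit 31.
          At 31: no right child.
        Visit 27.
        At 27: go right to 39.
          39 is a leaf — visit 39.
      Visit 34.
      At 34: no right child.
    Visit 22.
    At 22: go right to 2.
      2 is a leaf — visit 2.
Full in-order sequence: 37, 32, 10, 17, 8, 35, 5, 30, 31, 27, 39, 34, 22, 2.

8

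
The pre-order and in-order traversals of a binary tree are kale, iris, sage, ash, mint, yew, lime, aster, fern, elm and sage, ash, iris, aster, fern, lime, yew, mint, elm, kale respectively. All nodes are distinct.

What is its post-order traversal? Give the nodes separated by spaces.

ash sage fern aster lime yew elm mint iris kale

The first element of pre-order is the root; it splits in-order into left and right subtrees.
Root kale: left subtree has 9 nodes {sage, ash, iris, aster, fern, lime, yew, mint, elm}, right has 0 { }.
  Root iris: left subtree has 2 nodes {sage, ash}, right has 6 {aster, fern, lime, yew, mint, elm}.
    Root sage: left subtree has 0 nodes { }, right has 1 {ash}.
    Root mint: left subtree has 4 nodes {aster, fern, lime, yew}, right has 1 {elm}.
      Root yew: left subtree has 3 nodes {aster, fern, lime}, right has 0 { }.
        Root lime: left subtree has 2 nodes {aster, fern}, right has 0 { }.
          Root aster: left subtree has 0 nodes { }, right has 1 {fern}.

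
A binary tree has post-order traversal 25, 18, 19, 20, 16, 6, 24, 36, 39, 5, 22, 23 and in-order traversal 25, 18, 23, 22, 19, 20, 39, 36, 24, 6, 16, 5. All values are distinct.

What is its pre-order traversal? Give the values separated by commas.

The last element of post-order is the root; it splits in-order into left and right subtrees.
Root 23: left subtree has 2 nodes {25, 18}, right has 9 {22, 19, 20, 39, 36, 24, 6, 16, 5}.
  Root 18: left subtree has 1 node {25}, right has 0 { }.
  Root 22: left subtree has 0 nodes { }, right has 8 {19, 20, 39, 36, 24, 6, 16, 5}.
    Root 5: left subtree has 7 nodes {19, 20, 39, 36, 24, 6, 16}, right has 0 { }.
      Root 39: left subtree has 2 nodes {19, 20}, right has 4 {36, 24, 6, 16}.
        Root 20: left subtree has 1 node {19}, right has 0 { }.
        Root 36: left subtree has 0 nodes { }, right has 3 {24, 6, 16}.
          Root 24: left subtree has 0 nodes { }, right has 2 {6, 16}.
            Root 6: left subtree has 0 nodes { }, right has 1 {16}.

23, 18, 25, 22, 5, 39, 20, 19, 36, 24, 6, 16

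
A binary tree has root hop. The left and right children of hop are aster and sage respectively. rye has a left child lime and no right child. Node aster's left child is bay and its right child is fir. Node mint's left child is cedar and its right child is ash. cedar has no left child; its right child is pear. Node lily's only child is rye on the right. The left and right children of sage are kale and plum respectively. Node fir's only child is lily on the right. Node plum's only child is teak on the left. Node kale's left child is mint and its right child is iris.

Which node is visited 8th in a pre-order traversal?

sage

Pre-order visits the node, then its left subtree, then its right subtree.
Visit hop.
At hop: go left to aster.
  Visit aster.
  At aster: go left to bay.
    bay is a leaf — visit bay.
  At aster: go right to fir.
    Visit fir.
    At fir: no left child.
    At fir: go right to lily.
      Visit lily.
      At lily: no left child.
      At lily: go right to rye.
        Visit rye.
        At rye: go left to lime.
          lime is a leaf — visit lime.
        At rye: no right child.
At hop: go right to sage.
  Visit sage.
  At sage: go left to kale.
    Visit kale.
    At kale: go left to mint.
      Visit mint.
      At mint: go left to cedar.
        Visit cedar.
        At cedar: no left child.
        At cedar: go right to pear.
          pear is a leaf — visit pear.
      At mint: go right to ash.
        ash is a leaf — visit ash.
    At kale: go right to iris.
      iris is a leaf — visit iris.
  At sage: go right to plum.
    Visit plum.
    At plum: go left to teak.
      teak is a leaf — visit teak.
    At plum: no right child.
Full pre-order sequence: hop, aster, bay, fir, lily, rye, lime, sage, kale, mint, cedar, pear, ash, iris, plum, teak.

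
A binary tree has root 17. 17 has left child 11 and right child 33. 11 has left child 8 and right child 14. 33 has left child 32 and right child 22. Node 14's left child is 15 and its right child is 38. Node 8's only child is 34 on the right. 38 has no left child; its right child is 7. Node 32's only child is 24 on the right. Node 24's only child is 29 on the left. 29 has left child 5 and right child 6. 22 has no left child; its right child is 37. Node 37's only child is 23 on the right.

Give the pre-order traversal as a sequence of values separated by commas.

Pre-order visits the node, then its left subtree, then its right subtree.
Visit 17.
At 17: go left to 11.
  Visit 11.
  At 11: go left to 8.
    Visit 8.
    At 8: no left child.
    At 8: go right to 34.
      34 is a leaf — visit 34.
  At 11: go right to 14.
    Visit 14.
    At 14: go left to 15.
      15 is a leaf — visit 15.
    At 14: go right to 38.
      Visit 38.
      At 38: no left child.
      At 38: go right to 7.
        7 is a leaf — visit 7.
At 17: go right to 33.
  Visit 33.
  At 33: go left to 32.
    Visit 32.
    At 32: no left child.
    At 32: go right to 24.
      Visit 24.
      At 24: go left to 29.
        Visit 29.
        At 29: go left to 5.
          5 is a leaf — visit 5.
        At 29: go right to 6.
          6 is a leaf — visit 6.
      At 24: no right child.
  At 33: go right to 22.
    Visit 22.
    At 22: no left child.
    At 22: go right to 37.
      Visit 37.
      At 37: no left child.
      At 37: go right to 23.
        23 is a leaf — visit 23.

17, 11, 8, 34, 14, 15, 38, 7, 33, 32, 24, 29, 5, 6, 22, 37, 23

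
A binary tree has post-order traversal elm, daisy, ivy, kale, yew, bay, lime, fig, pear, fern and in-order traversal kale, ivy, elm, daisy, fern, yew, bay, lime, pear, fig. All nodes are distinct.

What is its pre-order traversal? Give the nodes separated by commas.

fern, kale, ivy, daisy, elm, pear, lime, bay, yew, fig

The last element of post-order is the root; it splits in-order into left and right subtrees.
Root fern: left subtree has 4 nodes {kale, ivy, elm, daisy}, right has 5 {yew, bay, lime, pear, fig}.
  Root kale: left subtree has 0 nodes { }, right has 3 {ivy, elm, daisy}.
    Root ivy: left subtree has 0 nodes { }, right has 2 {elm, daisy}.
      Root daisy: left subtree has 1 node {elm}, right has 0 { }.
  Root pear: left subtree has 3 nodes {yew, bay, lime}, right has 1 {fig}.
    Root lime: left subtree has 2 nodes {yew, bay}, right has 0 { }.
      Root bay: left subtree has 1 node {yew}, right has 0 { }.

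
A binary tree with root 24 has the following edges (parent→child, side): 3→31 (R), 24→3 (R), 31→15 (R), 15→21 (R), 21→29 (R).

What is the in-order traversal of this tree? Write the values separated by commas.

24, 3, 31, 15, 21, 29

In-order visits the left subtree, then the node, then the right subtree.
At 24: no left child.
Visit 24.
At 24: go right to 3.
  At 3: no left child.
  Visit 3.
  At 3: go right to 31.
    At 31: no left child.
    Visit 31.
    At 31: go right to 15.
      At 15: no left child.
      Visit 15.
      At 15: go right to 21.
        At 21: no left child.
        Visit 21.
        At 21: go right to 29.
          29 is a leaf — visit 29.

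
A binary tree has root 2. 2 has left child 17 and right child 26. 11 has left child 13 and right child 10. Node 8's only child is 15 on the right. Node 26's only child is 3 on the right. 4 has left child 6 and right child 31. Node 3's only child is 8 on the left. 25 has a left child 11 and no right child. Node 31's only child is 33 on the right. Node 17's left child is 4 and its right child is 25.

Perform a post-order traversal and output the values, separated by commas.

6, 33, 31, 4, 13, 10, 11, 25, 17, 15, 8, 3, 26, 2

Post-order visits the left subtree, then the right subtree, then the node.
At 2: go left to 17.
  At 17: go left to 4.
    At 4: go left to 6.
      6 is a leaf — visit 6.
    At 4: go right to 31.
      At 31: no left child.
      At 31: go right to 33.
        33 is a leaf — visit 33.
      Visit 31.
    Visit 4.
  At 17: go right to 25.
    At 25: go left to 11.
      At 11: go left to 13.
        13 is a leaf — visit 13.
      At 11: go right to 10.
        10 is a leaf — visit 10.
      Visit 11.
    At 25: no right child.
    Visit 25.
  Visit 17.
At 2: go right to 26.
  At 26: no left child.
  At 26: go right to 3.
    At 3: go left to 8.
      At 8: no left child.
      At 8: go right to 15.
        15 is a leaf — visit 15.
      Visit 8.
    At 3: no right child.
    Visit 3.
  Visit 26.
Visit 2.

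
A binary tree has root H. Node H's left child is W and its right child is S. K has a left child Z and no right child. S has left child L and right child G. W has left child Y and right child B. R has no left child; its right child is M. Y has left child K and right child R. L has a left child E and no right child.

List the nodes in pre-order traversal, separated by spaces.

Pre-order visits the node, then its left subtree, then its right subtree.
Visit H.
At H: go left to W.
  Visit W.
  At W: go left to Y.
    Visit Y.
    At Y: go left to K.
      Visit K.
      At K: go left to Z.
        Z is a leaf — visit Z.
      At K: no right child.
    At Y: go right to R.
      Visit R.
      At R: no left child.
      At R: go right to M.
        M is a leaf — visit M.
  At W: go right to B.
    B is a leaf — visit B.
At H: go right to S.
  Visit S.
  At S: go left to L.
    Visit L.
    At L: go left to E.
      E is a leaf — visit E.
    At L: no right child.
  At S: go right to G.
    G is a leaf — visit G.

H W Y K Z R M B S L E G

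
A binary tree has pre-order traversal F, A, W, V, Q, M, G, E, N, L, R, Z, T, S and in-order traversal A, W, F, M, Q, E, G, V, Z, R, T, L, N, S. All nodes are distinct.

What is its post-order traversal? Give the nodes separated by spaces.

The first element of pre-order is the root; it splits in-order into left and right subtrees.
Root F: left subtree has 2 nodes {A, W}, right has 11 {M, Q, E, G, V, Z, R, T, L, N, S}.
  Root A: left subtree has 0 nodes { }, right has 1 {W}.
  Root V: left subtree has 4 nodes {M, Q, E, G}, right has 6 {Z, R, T, L, N, S}.
    Root Q: left subtree has 1 node {M}, right has 2 {E, G}.
      Root G: left subtree has 1 node {E}, right has 0 { }.
    Root N: left subtree has 4 nodes {Z, R, T, L}, right has 1 {S}.
      Root L: left subtree has 3 nodes {Z, R, T}, right has 0 { }.
        Root R: left subtree has 1 node {Z}, right has 1 {T}.

W A M E G Q Z T R L S N V F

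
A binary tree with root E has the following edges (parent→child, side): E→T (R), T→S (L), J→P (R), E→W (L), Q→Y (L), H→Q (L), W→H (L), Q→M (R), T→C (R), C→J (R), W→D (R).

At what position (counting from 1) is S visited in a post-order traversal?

7

Post-order visits the left subtree, then the right subtree, then the node.
At E: go left to W.
  At W: go left to H.
    At H: go left to Q.
      At Q: go left to Y.
        Y is a leaf — visit Y.
      At Q: go right to M.
        M is a leaf — visit M.
      Visit Q.
    At H: no right child.
    Visit H.
  At W: go right to D.
    D is a leaf — visit D.
  Visit W.
At E: go right to T.
  At T: go left to S.
    S is a leaf — visit S.
  At T: go right to C.
    At C: no left child.
    At C: go right to J.
      At J: no left child.
      At J: go right to P.
        P is a leaf — visit P.
      Visit J.
    Visit C.
  Visit T.
Visit E.
Full post-order sequence: Y, M, Q, H, D, W, S, P, J, C, T, E.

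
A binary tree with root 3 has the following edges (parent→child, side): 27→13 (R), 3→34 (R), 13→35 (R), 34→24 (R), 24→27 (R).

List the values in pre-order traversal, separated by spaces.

3 34 24 27 13 35

Pre-order visits the node, then its left subtree, then its right subtree.
Visit 3.
At 3: no left child.
At 3: go right to 34.
  Visit 34.
  At 34: no left child.
  At 34: go right to 24.
    Visit 24.
    At 24: no left child.
    At 24: go right to 27.
      Visit 27.
      At 27: no left child.
      At 27: go right to 13.
        Visit 13.
        At 13: no left child.
        At 13: go right to 35.
          35 is a leaf — visit 35.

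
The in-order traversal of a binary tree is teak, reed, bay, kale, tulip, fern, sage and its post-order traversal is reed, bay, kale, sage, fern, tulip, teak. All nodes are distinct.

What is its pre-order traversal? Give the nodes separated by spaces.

The last element of post-order is the root; it splits in-order into left and right subtrees.
Root teak: left subtree has 0 nodes { }, right has 6 {reed, bay, kale, tulip, fern, sage}.
  Root tulip: left subtree has 3 nodes {reed, bay, kale}, right has 2 {fern, sage}.
    Root kale: left subtree has 2 nodes {reed, bay}, right has 0 { }.
      Root bay: left subtree has 1 node {reed}, right has 0 { }.
    Root fern: left subtree has 0 nodes { }, right has 1 {sage}.

teak tulip kale bay reed fern sage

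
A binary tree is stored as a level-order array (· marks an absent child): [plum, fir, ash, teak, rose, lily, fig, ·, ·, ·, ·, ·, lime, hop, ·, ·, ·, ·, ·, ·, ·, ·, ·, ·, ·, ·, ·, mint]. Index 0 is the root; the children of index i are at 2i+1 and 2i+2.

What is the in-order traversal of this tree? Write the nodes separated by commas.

teak, fir, rose, plum, lily, lime, ash, mint, hop, fig

In-order visits the left subtree, then the node, then the right subtree.
At plum: go left to fir.
  At fir: go left to teak.
    teak is a leaf — visit teak.
  Visit fir.
  At fir: go right to rose.
    rose is a leaf — visit rose.
Visit plum.
At plum: go right to ash.
  At ash: go left to lily.
    At lily: no left child.
    Visit lily.
    At lily: go right to lime.
      lime is a leaf — visit lime.
  Visit ash.
  At ash: go right to fig.
    At fig: go left to hop.
      At hop: go left to mint.
        mint is a leaf — visit mint.
      Visit hop.
      At hop: no right child.
    Visit fig.
    At fig: no right child.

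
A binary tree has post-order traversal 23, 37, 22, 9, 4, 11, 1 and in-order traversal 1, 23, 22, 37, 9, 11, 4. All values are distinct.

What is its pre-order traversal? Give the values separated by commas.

The last element of post-order is the root; it splits in-order into left and right subtrees.
Root 1: left subtree has 0 nodes { }, right has 6 {23, 22, 37, 9, 11, 4}.
  Root 11: left subtree has 4 nodes {23, 22, 37, 9}, right has 1 {4}.
    Root 9: left subtree has 3 nodes {23, 22, 37}, right has 0 { }.
      Root 22: left subtree has 1 node {23}, right has 1 {37}.

1, 11, 9, 22, 23, 37, 4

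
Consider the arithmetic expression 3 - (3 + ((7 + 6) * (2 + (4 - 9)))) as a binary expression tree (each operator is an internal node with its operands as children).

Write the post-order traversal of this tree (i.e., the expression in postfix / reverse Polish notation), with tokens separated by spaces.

Post-order on an expression tree gives postfix notation: for each operator, emit left operand, right operand, then the operator.

3 3 7 6 + 2 4 9 - + * + -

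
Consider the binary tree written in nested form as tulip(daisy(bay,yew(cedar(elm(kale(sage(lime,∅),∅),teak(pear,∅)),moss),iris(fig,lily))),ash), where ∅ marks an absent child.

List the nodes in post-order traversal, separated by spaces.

bay lime sage kale pear teak elm moss cedar fig lily iris yew daisy ash tulip

Post-order visits the left subtree, then the right subtree, then the node.
At tulip: go left to daisy.
  At daisy: go left to bay.
    bay is a leaf — visit bay.
  At daisy: go right to yew.
    At yew: go left to cedar.
      At cedar: go left to elm.
        At elm: go left to kale.
          At kale: go left to sage.
            At sage: go left to lime.
              lime is a leaf — visit lime.
            At sage: no right child.
            Visit sage.
          At kale: no right child.
          Visit kale.
        At elm: go right to teak.
          At teak: go left to pear.
            pear is a leaf — visit pear.
          At teak: no right child.
          Visit teak.
        Visit elm.
      At cedar: go right to moss.
        moss is a leaf — visit moss.
      Visit cedar.
    At yew: go right to iris.
      At iris: go left to fig.
        fig is a leaf — visit fig.
      At iris: go right to lily.
        lily is a leaf — visit lily.
      Visit iris.
    Visit yew.
  Visit daisy.
At tulip: go right to ash.
  ash is a leaf — visit ash.
Visit tulip.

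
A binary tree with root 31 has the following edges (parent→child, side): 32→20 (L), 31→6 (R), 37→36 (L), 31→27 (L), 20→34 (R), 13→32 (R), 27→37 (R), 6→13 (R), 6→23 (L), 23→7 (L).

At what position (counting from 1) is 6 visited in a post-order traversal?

Post-order visits the left subtree, then the right subtree, then the node.
At 31: go left to 27.
  At 27: no left child.
  At 27: go right to 37.
    At 37: go left to 36.
      36 is a leaf — visit 36.
    At 37: no right child.
    Visit 37.
  Visit 27.
At 31: go right to 6.
  At 6: go left to 23.
    At 23: go left to 7.
      7 is a leaf — visit 7.
    At 23: no right child.
    Visit 23.
  At 6: go right to 13.
    At 13: no left child.
    At 13: go right to 32.
      At 32: go left to 20.
        At 20: no left child.
        At 20: go right to 34.
          34 is a leaf — visit 34.
        Visit 20.
      At 32: no right child.
      Visit 32.
    Visit 13.
  Visit 6.
Visit 31.
Full post-order sequence: 36, 37, 27, 7, 23, 34, 20, 32, 13, 6, 31.

10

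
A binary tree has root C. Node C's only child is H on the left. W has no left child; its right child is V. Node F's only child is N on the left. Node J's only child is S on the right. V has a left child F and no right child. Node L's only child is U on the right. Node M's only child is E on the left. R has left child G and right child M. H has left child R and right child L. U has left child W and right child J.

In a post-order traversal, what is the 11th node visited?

U

Post-order visits the left subtree, then the right subtree, then the node.
At C: go left to H.
  At H: go left to R.
    At R: go left to G.
      G is a leaf — visit G.
    At R: go right to M.
      At M: go left to E.
        E is a leaf — visit E.
      At M: no right child.
      Visit M.
    Visit R.
  At H: go right to L.
    At L: no left child.
    At L: go right to U.
      At U: go left to W.
        At W: no left child.
        At W: go right to V.
          At V: go left to F.
            At F: go left to N.
              N is a leaf — visit N.
            At F: no right child.
            Visit F.
          At V: no right child.
          Visit V.
        Visit W.
      At U: go right to J.
        At J: no left child.
        At J: go right to S.
          S is a leaf — visit S.
        Visit J.
      Visit U.
    Visit L.
  Visit H.
At C: no right child.
Visit C.
Full post-order sequence: G, E, M, R, N, F, V, W, S, J, U, L, H, C.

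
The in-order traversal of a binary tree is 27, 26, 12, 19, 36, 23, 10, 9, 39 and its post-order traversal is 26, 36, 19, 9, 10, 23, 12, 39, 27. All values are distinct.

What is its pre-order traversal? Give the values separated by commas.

27, 39, 12, 26, 23, 19, 36, 10, 9

The last element of post-order is the root; it splits in-order into left and right subtrees.
Root 27: left subtree has 0 nodes { }, right has 8 {26, 12, 19, 36, 23, 10, 9, 39}.
  Root 39: left subtree has 7 nodes {26, 12, 19, 36, 23, 10, 9}, right has 0 { }.
    Root 12: left subtree has 1 node {26}, right has 5 {19, 36, 23, 10, 9}.
      Root 23: left subtree has 2 nodes {19, 36}, right has 2 {10, 9}.
        Root 19: left subtree has 0 nodes { }, right has 1 {36}.
        Root 10: left subtree has 0 nodes { }, right has 1 {9}.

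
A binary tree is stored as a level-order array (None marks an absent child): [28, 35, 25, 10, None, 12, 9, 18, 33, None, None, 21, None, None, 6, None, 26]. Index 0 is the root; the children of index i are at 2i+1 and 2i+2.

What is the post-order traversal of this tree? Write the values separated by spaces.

26 18 33 10 35 21 12 6 9 25 28

Post-order visits the left subtree, then the right subtree, then the node.
At 28: go left to 35.
  At 35: go left to 10.
    At 10: go left to 18.
      At 18: no left child.
      At 18: go right to 26.
        26 is a leaf — visit 26.
      Visit 18.
    At 10: go right to 33.
      33 is a leaf — visit 33.
    Visit 10.
  At 35: no right child.
  Visit 35.
At 28: go right to 25.
  At 25: go left to 12.
    At 12: go left to 21.
      21 is a leaf — visit 21.
    At 12: no right child.
    Visit 12.
  At 25: go right to 9.
    At 9: no left child.
    At 9: go right to 6.
      6 is a leaf — visit 6.
    Visit 9.
  Visit 25.
Visit 28.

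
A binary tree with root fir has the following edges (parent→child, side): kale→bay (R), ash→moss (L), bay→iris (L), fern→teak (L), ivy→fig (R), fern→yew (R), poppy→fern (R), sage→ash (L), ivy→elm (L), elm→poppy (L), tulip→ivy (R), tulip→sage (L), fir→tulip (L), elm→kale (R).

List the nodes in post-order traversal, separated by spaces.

Post-order visits the left subtree, then the right subtree, then the node.
At fir: go left to tulip.
  At tulip: go left to sage.
    At sage: go left to ash.
      At ash: go left to moss.
        moss is a leaf — visit moss.
      At ash: no right child.
      Visit ash.
    At sage: no right child.
    Visit sage.
  At tulip: go right to ivy.
    At ivy: go left to elm.
      At elm: go left to poppy.
        At poppy: no left child.
        At poppy: go right to fern.
          At fern: go left to teak.
            teak is a leaf — visit teak.
          At fern: go right to yew.
            yew is a leaf — visit yew.
          Visit fern.
        Visit poppy.
      At elm: go right to kale.
        At kale: no left child.
        At kale: go right to bay.
          At bay: go left to iris.
            iris is a leaf — visit iris.
          At bay: no right child.
          Visit bay.
        Visit kale.
      Visit elm.
    At ivy: go right to fig.
      fig is a leaf — visit fig.
    Visit ivy.
  Visit tulip.
At fir: no right child.
Visit fir.

moss ash sage teak yew fern poppy iris bay kale elm fig ivy tulip fir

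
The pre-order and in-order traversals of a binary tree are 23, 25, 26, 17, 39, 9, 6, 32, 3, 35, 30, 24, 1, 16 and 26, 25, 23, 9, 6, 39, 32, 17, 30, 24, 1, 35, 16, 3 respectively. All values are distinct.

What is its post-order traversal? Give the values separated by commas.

26, 25, 6, 9, 32, 39, 1, 24, 30, 16, 35, 3, 17, 23

The first element of pre-order is the root; it splits in-order into left and right subtrees.
Root 23: left subtree has 2 nodes {26, 25}, right has 11 {9, 6, 39, 32, 17, 30, 24, 1, 35, 16, 3}.
  Root 25: left subtree has 1 node {26}, right has 0 { }.
  Root 17: left subtree has 4 nodes {9, 6, 39, 32}, right has 6 {30, 24, 1, 35, 16, 3}.
    Root 39: left subtree has 2 nodes {9, 6}, right has 1 {32}.
      Root 9: left subtree has 0 nodes { }, right has 1 {6}.
    Root 3: left subtree has 5 nodes {30, 24, 1, 35, 16}, right has 0 { }.
      Root 35: left subtree has 3 nodes {30, 24, 1}, right has 1 {16}.
        Root 30: left subtree has 0 nodes { }, right has 2 {24, 1}.
          Root 24: left subtree has 0 nodes { }, right has 1 {1}.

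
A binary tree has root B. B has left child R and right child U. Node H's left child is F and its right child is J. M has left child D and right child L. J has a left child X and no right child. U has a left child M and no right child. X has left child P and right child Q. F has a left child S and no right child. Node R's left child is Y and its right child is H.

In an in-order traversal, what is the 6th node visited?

In-order visits the left subtree, then the node, then the right subtree.
At B: go left to R.
  At R: go left to Y.
    Y is a leaf — visit Y.
  Visit R.
  At R: go right to H.
    At H: go left to F.
      At F: go left to S.
        S is a leaf — visit S.
      Visit F.
      At F: no right child.
    Visit H.
    At H: go right to J.
      At J: go left to X.
        At X: go left to P.
          P is a leaf — visit P.
        Visit X.
        At X: go right to Q.
          Q is a leaf — visit Q.
      Visit J.
      At J: no right child.
Visit B.
At B: go right to U.
  At U: go left to M.
    At M: go left to D.
      D is a leaf — visit D.
    Visit M.
    At M: go right to L.
      L is a leaf — visit L.
  Visit U.
  At U: no right child.
Full in-order sequence: Y, R, S, F, H, P, X, Q, J, B, D, M, L, U.

P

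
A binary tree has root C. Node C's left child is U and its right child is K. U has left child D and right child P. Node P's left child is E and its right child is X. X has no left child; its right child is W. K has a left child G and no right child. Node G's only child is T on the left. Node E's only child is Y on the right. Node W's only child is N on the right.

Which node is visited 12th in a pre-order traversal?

T

Pre-order visits the node, then its left subtree, then its right subtree.
Visit C.
At C: go left to U.
  Visit U.
  At U: go left to D.
    D is a leaf — visit D.
  At U: go right to P.
    Visit P.
    At P: go left to E.
      Visit E.
      At E: no left child.
      At E: go right to Y.
        Y is a leaf — visit Y.
    At P: go right to X.
      Visit X.
      At X: no left child.
      At X: go right to W.
        Visit W.
        At W: no left child.
        At W: go right to N.
          N is a leaf — visit N.
At C: go right to K.
  Visit K.
  At K: go left to G.
    Visit G.
    At G: go left to T.
      T is a leaf — visit T.
    At G: no right child.
  At K: no right child.
Full pre-order sequence: C, U, D, P, E, Y, X, W, N, K, G, T.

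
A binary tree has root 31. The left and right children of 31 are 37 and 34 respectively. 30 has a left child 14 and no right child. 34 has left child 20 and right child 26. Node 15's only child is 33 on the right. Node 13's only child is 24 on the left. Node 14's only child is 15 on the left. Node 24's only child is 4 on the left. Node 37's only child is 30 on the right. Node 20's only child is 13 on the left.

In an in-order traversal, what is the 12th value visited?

In-order visits the left subtree, then the node, then the right subtree.
At 31: go left to 37.
  At 37: no left child.
  Visit 37.
  At 37: go right to 30.
    At 30: go left to 14.
      At 14: go left to 15.
        At 15: no left child.
        Visit 15.
        At 15: go right to 33.
          33 is a leaf — visit 33.
      Visit 14.
      At 14: no right child.
    Visit 30.
    At 30: no right child.
Visit 31.
At 31: go right to 34.
  At 34: go left to 20.
    At 20: go left to 13.
      At 13: go left to 24.
        At 24: go left to 4.
          4 is a leaf — visit 4.
        Visit 24.
        At 24: no right child.
      Visit 13.
      At 13: no right child.
    Visit 20.
    At 20: no right child.
  Visit 34.
  At 34: go right to 26.
    26 is a leaf — visit 26.
Full in-order sequence: 37, 15, 33, 14, 30, 31, 4, 24, 13, 20, 34, 26.

26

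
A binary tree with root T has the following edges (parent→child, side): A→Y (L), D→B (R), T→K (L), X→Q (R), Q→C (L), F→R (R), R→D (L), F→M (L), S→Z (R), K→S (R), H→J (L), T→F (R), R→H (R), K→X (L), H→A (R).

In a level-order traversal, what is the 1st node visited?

Level-order visits nodes level by level from the root, left to right within each level.
Level 0: T
Level 1: K, F
Level 2: X, S, M, R
Level 3: Q, Z, D, H
Level 4: C, B, J, A
Level 5: Y
Full level-order sequence: T, K, F, X, S, M, R, Q, Z, D, H, C, B, J, A, Y.

T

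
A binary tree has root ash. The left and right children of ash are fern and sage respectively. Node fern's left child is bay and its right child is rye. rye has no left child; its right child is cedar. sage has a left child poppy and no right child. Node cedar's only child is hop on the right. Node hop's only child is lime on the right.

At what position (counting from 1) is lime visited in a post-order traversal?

Post-order visits the left subtree, then the right subtree, then the node.
At ash: go left to fern.
  At fern: go left to bay.
    bay is a leaf — visit bay.
  At fern: go right to rye.
    At rye: no left child.
    At rye: go right to cedar.
      At cedar: no left child.
      At cedar: go right to hop.
        At hop: no left child.
        At hop: go right to lime.
          lime is a leaf — visit lime.
        Visit hop.
      Visit cedar.
    Visit rye.
  Visit fern.
At ash: go right to sage.
  At sage: go left to poppy.
    poppy is a leaf — visit poppy.
  At sage: no right child.
  Visit sage.
Visit ash.
Full post-order sequence: bay, lime, hop, cedar, rye, fern, poppy, sage, ash.

2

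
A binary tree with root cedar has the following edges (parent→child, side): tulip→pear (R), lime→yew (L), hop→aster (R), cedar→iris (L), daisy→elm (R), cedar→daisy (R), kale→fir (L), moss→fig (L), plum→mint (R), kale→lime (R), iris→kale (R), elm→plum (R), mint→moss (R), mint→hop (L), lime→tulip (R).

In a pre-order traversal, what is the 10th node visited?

elm

Pre-order visits the node, then its left subtree, then its right subtree.
Visit cedar.
At cedar: go left to iris.
  Visit iris.
  At iris: no left child.
  At iris: go right to kale.
    Visit kale.
    At kale: go left to fir.
      fir is a leaf — visit fir.
    At kale: go right to lime.
      Visit lime.
      At lime: go left to yew.
        yew is a leaf — visit yew.
      At lime: go right to tulip.
        Visit tulip.
        At tulip: no left child.
        At tulip: go right to pear.
          pear is a leaf — visit pear.
At cedar: go right to daisy.
  Visit daisy.
  At daisy: no left child.
  At daisy: go right to elm.
    Visit elm.
    At elm: no left child.
    At elm: go right to plum.
      Visit plum.
      At plum: no left child.
      At plum: go right to mint.
        Visit mint.
        At mint: go left to hop.
          Visit hop.
          At hop: no left child.
          At hop: go right to aster.
            aster is a leaf — visit aster.
        At mint: go right to moss.
          Visit moss.
          At moss: go left to fig.
            fig is a leaf — visit fig.
          At moss: no right child.
Full pre-order sequence: cedar, iris, kale, fir, lime, yew, tulip, pear, daisy, elm, plum, mint, hop, aster, moss, fig.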